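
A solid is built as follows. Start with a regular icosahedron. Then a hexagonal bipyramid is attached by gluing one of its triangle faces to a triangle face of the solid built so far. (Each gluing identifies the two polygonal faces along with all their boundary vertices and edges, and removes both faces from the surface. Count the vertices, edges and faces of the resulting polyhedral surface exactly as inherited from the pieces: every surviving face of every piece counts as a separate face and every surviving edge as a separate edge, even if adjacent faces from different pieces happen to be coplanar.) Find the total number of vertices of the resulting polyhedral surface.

17

A regular icosahedron: V=12, E=30, F=20.
Attach a hexagonal bipyramid (V=8, E=18, F=12) along a 3-gon: merge 3 vertices and 3 edges, delete both glued faces → V=17, E=45, F=30.
Check: V − E + F = 17 − 45 + 30 = 2.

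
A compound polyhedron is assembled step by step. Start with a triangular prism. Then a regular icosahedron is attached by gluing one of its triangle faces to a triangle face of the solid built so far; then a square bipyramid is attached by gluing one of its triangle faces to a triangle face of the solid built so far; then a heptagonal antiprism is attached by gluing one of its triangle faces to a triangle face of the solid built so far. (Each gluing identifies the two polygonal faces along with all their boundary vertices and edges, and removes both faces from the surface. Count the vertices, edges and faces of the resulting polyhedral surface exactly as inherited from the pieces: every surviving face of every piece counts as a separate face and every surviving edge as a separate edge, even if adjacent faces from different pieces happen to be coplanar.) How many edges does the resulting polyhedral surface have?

A triangular prism: V=6, E=9, F=5.
Attach a regular icosahedron (V=12, E=30, F=20) along a 3-gon: merge 3 vertices and 3 edges, delete both glued faces → V=15, E=36, F=23.
Attach a square bipyramid (V=6, E=12, F=8) along a 3-gon: merge 3 vertices and 3 edges, delete both glued faces → V=18, E=45, F=29.
Attach a heptagonal antiprism (V=14, E=28, F=16) along a 3-gon: merge 3 vertices and 3 edges, delete both glued faces → V=29, E=70, F=43.
Check: V − E + F = 29 − 70 + 43 = 2.

70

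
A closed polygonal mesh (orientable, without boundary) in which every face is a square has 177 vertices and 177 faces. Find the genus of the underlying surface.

1

Every face is a square, so 2E = 4·177 = 708, giving E = 354.
χ = V − E + F = 177 − 354 + 177 = 0.
For a closed orientable surface χ = 2 − 2g, so g = (2 − (0))/2 = 1.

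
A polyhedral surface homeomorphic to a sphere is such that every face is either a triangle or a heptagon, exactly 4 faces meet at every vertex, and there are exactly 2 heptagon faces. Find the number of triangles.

Let x be the number of triangles; then F = 2 + x.
Edge–face incidences: 2E = 7·2 + 3·x = 14 + 3x.
Every vertex has degree 4, so 4V = 2E.
Euler: V − E + F = 2 ⇒ (2E)/4 − E + (2 + x) = 2.
Multiply by 8: 2·(2E) − 4·(2E) + 8·(2 + x) = 16, i.e. 16 + 8x − 2·(14 + 3x) = 16.
Collecting terms: 2x − 12 = 16, so 2x = 28, so x = 14.
Then 2E = 14 + 3·14 = 56, so E = 28, V = 2E/4 = 14, F = 2 + 14 = 16.

14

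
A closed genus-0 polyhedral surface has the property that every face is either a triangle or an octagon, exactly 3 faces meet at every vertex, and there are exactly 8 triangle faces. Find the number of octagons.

Let x be the number of octagons; then F = 8 + x.
Edge–face incidences: 2E = 3·8 + 8·x = 24 + 8x.
Every vertex has degree 3, so 3V = 2E.
Euler: V − E + F = 2 ⇒ (2E)/3 − E + (8 + x) = 2.
Multiply by 6: 2·(2E) − 3·(2E) + 6·(8 + x) = 12, i.e. 48 + 6x − (24 + 8x) = 12.
Collecting terms: −2x + 24 = 12, so −2x = −12, so x = 6.
Then 2E = 24 + 8·6 = 72, so E = 36, V = 2E/3 = 24, F = 8 + 6 = 14.

6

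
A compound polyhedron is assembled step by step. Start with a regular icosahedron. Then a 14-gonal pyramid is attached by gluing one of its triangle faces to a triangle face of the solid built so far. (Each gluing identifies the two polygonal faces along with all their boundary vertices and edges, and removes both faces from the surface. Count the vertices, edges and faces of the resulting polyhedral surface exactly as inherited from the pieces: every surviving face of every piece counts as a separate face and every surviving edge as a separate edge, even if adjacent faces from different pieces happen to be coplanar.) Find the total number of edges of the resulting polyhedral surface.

55

A regular icosahedron: V=12, E=30, F=20.
Attach a 14-gonal pyramid (V=15, E=28, F=15) along a 3-gon: merge 3 vertices and 3 edges, delete both glued faces → V=24, E=55, F=33.
Check: V − E + F = 24 − 55 + 33 = 2.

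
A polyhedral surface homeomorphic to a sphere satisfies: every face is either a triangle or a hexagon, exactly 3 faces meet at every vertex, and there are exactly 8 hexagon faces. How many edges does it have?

Let x be the number of triangles; then F = 8 + x.
Edge–face incidences: 2E = 6·8 + 3·x = 48 + 3x.
Every vertex has degree 3, so 3V = 2E.
Euler: V − E + F = 2 ⇒ (2E)/3 − E + (8 + x) = 2.
Multiply by 6: 2·(2E) − 3·(2E) + 6·(8 + x) = 12, i.e. 48 + 6x − (48 + 3x) = 12.
Collecting terms: 3x = 12, so x = 4.
Then 2E = 48 + 3·4 = 60, so E = 30, V = 2E/3 = 20, F = 8 + 4 = 12.

30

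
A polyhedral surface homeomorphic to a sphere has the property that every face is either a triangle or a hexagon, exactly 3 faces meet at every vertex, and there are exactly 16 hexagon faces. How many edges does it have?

54

Let x be the number of triangles; then F = 16 + x.
Edge–face incidences: 2E = 6·16 + 3·x = 96 + 3x.
Every vertex has degree 3, so 3V = 2E.
Euler: V − E + F = 2 ⇒ (2E)/3 − E + (16 + x) = 2.
Multiply by 6: 2·(2E) − 3·(2E) + 6·(16 + x) = 12, i.e. 96 + 6x − (96 + 3x) = 12.
Collecting terms: 3x = 12, so x = 4.
Then 2E = 96 + 3·4 = 108, so E = 54, V = 2E/3 = 36, F = 16 + 4 = 20.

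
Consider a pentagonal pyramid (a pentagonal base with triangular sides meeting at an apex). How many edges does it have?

A pyramid on an n-gon base has one n-gon and n triangles: V = 5 + 1 = 6, E = 2·5 = 10, F = 5 + 1 = 6.

10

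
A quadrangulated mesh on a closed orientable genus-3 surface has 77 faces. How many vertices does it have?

χ = 2 − 2·3 = -4, and every face is a square so 4F = 2E.
E = 4·77/2 = 154. Then V = -4 + E − F = -4 + 154 − 77 = 73.

73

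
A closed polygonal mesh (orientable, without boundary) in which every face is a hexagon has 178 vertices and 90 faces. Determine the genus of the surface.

Every face is a hexagon, so 2E = 6·90 = 540, giving E = 270.
χ = V − E + F = 178 − 270 + 90 = -2.
For a closed orientable surface χ = 2 − 2g, so g = (2 − (-2))/2 = 2.

2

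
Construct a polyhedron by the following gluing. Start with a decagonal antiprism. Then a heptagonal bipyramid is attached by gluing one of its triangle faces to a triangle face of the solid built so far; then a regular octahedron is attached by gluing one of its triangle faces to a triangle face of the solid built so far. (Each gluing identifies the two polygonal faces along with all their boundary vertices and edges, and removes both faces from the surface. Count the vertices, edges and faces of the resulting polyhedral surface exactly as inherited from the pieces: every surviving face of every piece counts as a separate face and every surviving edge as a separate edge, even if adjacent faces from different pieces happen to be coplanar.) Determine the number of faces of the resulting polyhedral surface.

40

A decagonal antiprism: V=20, E=40, F=22.
Attach a heptagonal bipyramid (V=9, E=21, F=14) along a 3-gon: merge 3 vertices and 3 edges, delete both glued faces → V=26, E=58, F=34.
Attach a regular octahedron (V=6, E=12, F=8) along a 3-gon: merge 3 vertices and 3 edges, delete both glued faces → V=29, E=67, F=40.
Check: V − E + F = 29 − 67 + 40 = 2.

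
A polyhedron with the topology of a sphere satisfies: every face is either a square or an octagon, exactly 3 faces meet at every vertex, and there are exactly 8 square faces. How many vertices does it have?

Let x be the number of octagons; then F = 8 + x.
Edge–face incidences: 2E = 4·8 + 8·x = 32 + 8x.
Every vertex has degree 3, so 3V = 2E.
Euler: V − E + F = 2 ⇒ (2E)/3 − E + (8 + x) = 2.
Multiply by 6: 2·(2E) − 3·(2E) + 6·(8 + x) = 12, i.e. 48 + 6x − (32 + 8x) = 12.
Collecting terms: −2x + 16 = 12, so −2x = −4, so x = 2.
Then 2E = 32 + 8·2 = 48, so E = 24, V = 2E/3 = 16, F = 8 + 2 = 10.

16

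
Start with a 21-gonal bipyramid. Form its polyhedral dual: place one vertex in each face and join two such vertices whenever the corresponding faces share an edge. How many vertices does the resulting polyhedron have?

42

The base solid has V = 23, E = 63, F = 42.
The dual swaps V and F and preserves E: V′ = F = 42, E′ = E = 63, F′ = V = 23.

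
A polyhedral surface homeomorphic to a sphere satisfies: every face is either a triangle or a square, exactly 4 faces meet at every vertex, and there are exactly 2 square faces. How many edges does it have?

16

Let x be the number of triangles; then F = 2 + x.
Edge–face incidences: 2E = 4·2 + 3·x = 8 + 3x.
Every vertex has degree 4, so 4V = 2E.
Euler: V − E + F = 2 ⇒ (2E)/4 − E + (2 + x) = 2.
Multiply by 8: 2·(2E) − 4·(2E) + 8·(2 + x) = 16, i.e. 16 + 8x − 2·(8 + 3x) = 16.
Collecting terms: 2x = 16, so x = 8.
Then 2E = 8 + 3·8 = 32, so E = 16, V = 2E/4 = 8, F = 2 + 8 = 10.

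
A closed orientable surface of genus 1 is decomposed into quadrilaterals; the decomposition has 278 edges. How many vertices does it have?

139

χ = 2 − 2·1 = 0, and every face is a square so 4F = 2E.
F = 2E/4 = 139. Then V = 0 + E − F = 0 + 278 − 139 = 139.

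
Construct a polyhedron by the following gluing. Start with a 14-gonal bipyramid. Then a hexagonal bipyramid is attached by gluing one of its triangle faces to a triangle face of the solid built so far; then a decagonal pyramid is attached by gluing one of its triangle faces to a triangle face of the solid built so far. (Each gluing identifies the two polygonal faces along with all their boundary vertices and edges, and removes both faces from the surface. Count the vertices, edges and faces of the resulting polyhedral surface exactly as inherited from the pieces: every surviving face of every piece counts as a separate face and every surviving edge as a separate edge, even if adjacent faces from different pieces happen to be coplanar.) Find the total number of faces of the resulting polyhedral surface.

47

A 14-gonal bipyramid: V=16, E=42, F=28.
Attach a hexagonal bipyramid (V=8, E=18, F=12) along a 3-gon: merge 3 vertices and 3 edges, delete both glued faces → V=21, E=57, F=38.
Attach a decagonal pyramid (V=11, E=20, F=11) along a 3-gon: merge 3 vertices and 3 edges, delete both glued faces → V=29, E=74, F=47.
Check: V − E + F = 29 − 74 + 47 = 2.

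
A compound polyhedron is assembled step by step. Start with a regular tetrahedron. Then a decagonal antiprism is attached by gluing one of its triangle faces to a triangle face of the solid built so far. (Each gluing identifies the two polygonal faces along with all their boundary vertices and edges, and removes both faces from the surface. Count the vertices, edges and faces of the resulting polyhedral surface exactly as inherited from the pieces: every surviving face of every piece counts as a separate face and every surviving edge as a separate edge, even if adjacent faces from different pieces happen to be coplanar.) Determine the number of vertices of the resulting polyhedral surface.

A regular tetrahedron: V=4, E=6, F=4.
Attach a decagonal antiprism (V=20, E=40, F=22) along a 3-gon: merge 3 vertices and 3 edges, delete both glued faces → V=21, E=43, F=24.
Check: V − E + F = 21 − 43 + 24 = 2.

21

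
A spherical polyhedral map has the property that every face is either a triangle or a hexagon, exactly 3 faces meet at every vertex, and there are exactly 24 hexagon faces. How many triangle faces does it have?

Let x be the number of triangles; then F = 24 + x.
Edge–face incidences: 2E = 6·24 + 3·x = 144 + 3x.
Every vertex has degree 3, so 3V = 2E.
Euler: V − E + F = 2 ⇒ (2E)/3 − E + (24 + x) = 2.
Multiply by 6: 2·(2E) − 3·(2E) + 6·(24 + x) = 12, i.e. 144 + 6x − (144 + 3x) = 12.
Collecting terms: 3x = 12, so x = 4.
Then 2E = 144 + 3·4 = 156, so E = 78, V = 2E/3 = 52, F = 24 + 4 = 28.

4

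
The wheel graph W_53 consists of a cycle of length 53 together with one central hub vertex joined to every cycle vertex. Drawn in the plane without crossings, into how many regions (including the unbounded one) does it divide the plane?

W_53 has V = 53 + 1 = 54 vertices and E = 2·53 = 106 edges.
By Euler's formula F = 2 − V + E = 2 − 54 + 106 = 54.

54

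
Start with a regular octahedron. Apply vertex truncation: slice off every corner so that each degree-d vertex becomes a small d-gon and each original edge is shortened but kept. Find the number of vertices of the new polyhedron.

The base solid has V = 6, E = 12, F = 8.
Truncation replaces each original edge-end by a new vertex, so V′ = 2E = 24.
Each original edge survives, and each old vertex of degree d contributes d new edges; summing degrees gives Σd = 2E, so E′ = E + 2E = 3E = 36.
Each original face survives and each original vertex becomes one new face: F′ = F + V = 14.

24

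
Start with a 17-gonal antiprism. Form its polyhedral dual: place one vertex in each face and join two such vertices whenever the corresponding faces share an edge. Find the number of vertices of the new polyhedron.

36

The base solid has V = 34, E = 68, F = 36.
The dual swaps V and F and preserves E: V′ = F = 36, E′ = E = 68, F′ = V = 34.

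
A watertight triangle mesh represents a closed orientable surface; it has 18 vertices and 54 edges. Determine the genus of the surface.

1

Every face is a triangle and each edge borders two faces, so 3F = 2·54, giving F = 36.
χ = V − E + F = 18 − 54 + 36 = 0.
For a closed orientable surface χ = 2 − 2g, so g = (2 − (0))/2 = 1.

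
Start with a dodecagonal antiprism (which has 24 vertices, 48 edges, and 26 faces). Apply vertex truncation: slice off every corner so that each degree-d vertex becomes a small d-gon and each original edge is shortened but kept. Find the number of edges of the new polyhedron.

144

Truncation replaces each original edge-end by a new vertex, so V′ = 2E = 96.
Each original edge survives, and each old vertex of degree d contributes d new edges; summing degrees gives Σd = 2E, so E′ = E + 2E = 3E = 144.
Each original face survives and each original vertex becomes one new face: F′ = F + V = 50.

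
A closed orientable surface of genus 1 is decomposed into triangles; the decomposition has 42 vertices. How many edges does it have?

χ = 2 − 2·1 = 0, and every face is a triangle so 3F = 2E.
V − E + F = 0 with E = 3F/2 gives 42 − (3/2 − 1)·F = 0, so F = 84 and E = 126.

126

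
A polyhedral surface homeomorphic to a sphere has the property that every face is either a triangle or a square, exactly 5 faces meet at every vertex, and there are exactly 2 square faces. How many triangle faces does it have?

24

Let x be the number of triangles; then F = 2 + x.
Edge–face incidences: 2E = 4·2 + 3·x = 8 + 3x.
Every vertex has degree 5, so 5V = 2E.
Euler: V − E + F = 2 ⇒ (2E)/5 − E + (2 + x) = 2.
Multiply by 10: 2·(2E) − 5·(2E) + 10·(2 + x) = 20, i.e. 20 + 10x − 3·(8 + 3x) = 20.
Collecting terms: x − 4 = 20, so x = 24.
Then 2E = 8 + 3·24 = 80, so E = 40, V = 2E/5 = 16, F = 2 + 24 = 26.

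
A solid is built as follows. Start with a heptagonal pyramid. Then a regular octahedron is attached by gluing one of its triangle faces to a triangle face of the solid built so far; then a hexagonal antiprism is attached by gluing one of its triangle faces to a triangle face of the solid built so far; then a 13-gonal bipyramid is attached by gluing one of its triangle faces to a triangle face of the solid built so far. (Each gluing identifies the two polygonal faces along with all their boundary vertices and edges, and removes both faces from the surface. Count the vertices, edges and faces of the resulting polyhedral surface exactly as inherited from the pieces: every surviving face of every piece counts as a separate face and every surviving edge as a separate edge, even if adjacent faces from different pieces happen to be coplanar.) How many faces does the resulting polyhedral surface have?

50

A heptagonal pyramid: V=8, E=14, F=8.
Attach a regular octahedron (V=6, E=12, F=8) along a 3-gon: merge 3 vertices and 3 edges, delete both glued faces → V=11, E=23, F=14.
Attach a hexagonal antiprism (V=12, E=24, F=14) along a 3-gon: merge 3 vertices and 3 edges, delete both glued faces → V=20, E=44, F=26.
Attach a 13-gonal bipyramid (V=15, E=39, F=26) along a 3-gon: merge 3 vertices and 3 edges, delete both glued faces → V=32, E=80, F=50.
Check: V − E + F = 32 − 80 + 50 = 2.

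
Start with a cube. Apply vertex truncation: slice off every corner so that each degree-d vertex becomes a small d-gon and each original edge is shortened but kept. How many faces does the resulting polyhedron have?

14

The base solid has V = 8, E = 12, F = 6.
Truncation replaces each original edge-end by a new vertex, so V′ = 2E = 24.
Each original edge survives, and each old vertex of degree d contributes d new edges; summing degrees gives Σd = 2E, so E′ = E + 2E = 3E = 36.
Each original face survives and each original vertex becomes one new face: F′ = F + V = 14.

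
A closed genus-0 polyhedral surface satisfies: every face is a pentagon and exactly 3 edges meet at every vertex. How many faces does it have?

12

Each face has 5 edges and each edge borders two faces, so 2E = 5F.
Each vertex has degree 3, so 3V = 2E and hence V = 5F/3.
Euler: V − E + F = 2 ⇒ (5F/3) − (5F/2) + F = 2.
Multiply by 6: (10 − 15 + 6)F = 12, i.e. 1F = 12.
So F = 12, E = 5·12/2 = 30, V = 5·12/3 = 20.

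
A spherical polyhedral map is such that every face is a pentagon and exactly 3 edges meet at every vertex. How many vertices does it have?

Each face has 5 edges and each edge borders two faces, so 2E = 5F.
Each vertex has degree 3, so 3V = 2E and hence V = 5F/3.
Euler: V − E + F = 2 ⇒ (5F/3) − (5F/2) + F = 2.
Multiply by 6: (10 − 15 + 6)F = 12, i.e. 1F = 12.
So F = 12, E = 5·12/2 = 30, V = 5·12/3 = 20.

20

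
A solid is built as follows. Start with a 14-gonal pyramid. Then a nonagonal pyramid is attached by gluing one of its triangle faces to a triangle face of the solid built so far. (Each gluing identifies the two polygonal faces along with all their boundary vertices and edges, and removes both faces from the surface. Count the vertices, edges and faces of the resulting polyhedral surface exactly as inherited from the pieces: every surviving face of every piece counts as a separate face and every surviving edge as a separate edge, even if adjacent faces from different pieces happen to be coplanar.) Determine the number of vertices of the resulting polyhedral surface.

A 14-gonal pyramid: V=15, E=28, F=15.
Attach a nonagonal pyramid (V=10, E=18, F=10) along a 3-gon: merge 3 vertices and 3 edges, delete both glued faces → V=22, E=43, F=23.
Check: V − E + F = 22 − 43 + 23 = 2.

22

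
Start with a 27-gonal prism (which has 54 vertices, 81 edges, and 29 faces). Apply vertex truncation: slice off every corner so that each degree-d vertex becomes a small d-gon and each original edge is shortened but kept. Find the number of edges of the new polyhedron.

243

Truncation replaces each original edge-end by a new vertex, so V′ = 2E = 162.
Each original edge survives, and each old vertex of degree d contributes d new edges; summing degrees gives Σd = 2E, so E′ = E + 2E = 3E = 243.
Each original face survives and each original vertex becomes one new face: F′ = F + V = 83.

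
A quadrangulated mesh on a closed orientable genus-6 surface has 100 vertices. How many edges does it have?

220

χ = 2 − 2·6 = -10, and every face is a square so 4F = 2E.
V − E + F = -10 with E = 4F/2 gives 100 − (4/2 − 1)·F = -10, so F = 110 and E = 220.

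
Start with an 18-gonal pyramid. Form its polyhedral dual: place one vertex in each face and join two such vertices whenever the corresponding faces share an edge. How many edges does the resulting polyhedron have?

The base solid has V = 19, E = 36, F = 19.
The dual swaps V and F and preserves E: V′ = F = 19, E′ = E = 36, F′ = V = 19.

36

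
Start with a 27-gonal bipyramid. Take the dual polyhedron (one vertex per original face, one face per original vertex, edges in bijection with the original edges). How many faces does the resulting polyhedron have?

29

The base solid has V = 29, E = 81, F = 54.
The dual swaps V and F and preserves E: V′ = F = 54, E′ = E = 81, F′ = V = 29.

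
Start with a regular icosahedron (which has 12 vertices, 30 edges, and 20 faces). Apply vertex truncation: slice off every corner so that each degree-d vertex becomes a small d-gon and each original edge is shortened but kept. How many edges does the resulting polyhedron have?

90

Truncation replaces each original edge-end by a new vertex, so V′ = 2E = 60.
Each original edge survives, and each old vertex of degree d contributes d new edges; summing degrees gives Σd = 2E, so E′ = E + 2E = 3E = 90.
Each original face survives and each original vertex becomes one new face: F′ = F + V = 32.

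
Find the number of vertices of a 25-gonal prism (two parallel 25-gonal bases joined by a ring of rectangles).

50

A prism on an n-gon has two n-gon bases and n rectangular sides: V = 2·25 = 50, E = 3·25 = 75, F = 25 + 2 = 27.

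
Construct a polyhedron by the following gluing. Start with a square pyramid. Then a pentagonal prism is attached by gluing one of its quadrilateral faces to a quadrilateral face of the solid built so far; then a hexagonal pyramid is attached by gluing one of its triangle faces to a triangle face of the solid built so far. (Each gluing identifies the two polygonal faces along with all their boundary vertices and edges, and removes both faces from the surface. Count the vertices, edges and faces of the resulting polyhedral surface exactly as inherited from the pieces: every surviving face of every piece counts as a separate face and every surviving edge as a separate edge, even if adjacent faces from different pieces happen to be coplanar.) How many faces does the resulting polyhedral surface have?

A square pyramid: V=5, E=8, F=5.
Attach a pentagonal prism (V=10, E=15, F=7) along a 4-gon: merge 4 vertices and 4 edges, delete both glued faces → V=11, E=19, F=10.
Attach a hexagonal pyramid (V=7, E=12, F=7) along a 3-gon: merge 3 vertices and 3 edges, delete both glued faces → V=15, E=28, F=15.
Check: V − E + F = 15 − 28 + 15 = 2.

15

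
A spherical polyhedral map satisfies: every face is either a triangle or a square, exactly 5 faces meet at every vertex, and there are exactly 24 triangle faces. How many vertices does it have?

Let x be the number of squares; then F = 24 + x.
Edge–face incidences: 2E = 3·24 + 4·x = 72 + 4x.
Every vertex has degree 5, so 5V = 2E.
Euler: V − E + F = 2 ⇒ (2E)/5 − E + (24 + x) = 2.
Multiply by 10: 2·(2E) − 5·(2E) + 10·(24 + x) = 20, i.e. 240 + 10x − 3·(72 + 4x) = 20.
Collecting terms: −2x + 24 = 20, so −2x = −4, so x = 2.
Then 2E = 72 + 4·2 = 80, so E = 40, V = 2E/5 = 16, F = 24 + 2 = 26.

16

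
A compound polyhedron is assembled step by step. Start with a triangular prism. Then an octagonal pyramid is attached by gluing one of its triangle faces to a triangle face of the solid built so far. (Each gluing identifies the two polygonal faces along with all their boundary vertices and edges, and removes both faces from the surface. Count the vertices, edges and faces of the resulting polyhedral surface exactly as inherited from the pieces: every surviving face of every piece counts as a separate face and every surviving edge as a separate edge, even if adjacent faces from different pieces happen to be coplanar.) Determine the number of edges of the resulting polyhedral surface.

22

A triangular prism: V=6, E=9, F=5.
Attach an octagonal pyramid (V=9, E=16, F=9) along a 3-gon: merge 3 vertices and 3 edges, delete both glued faces → V=12, E=22, F=12.
Check: V − E + F = 12 − 22 + 12 = 2.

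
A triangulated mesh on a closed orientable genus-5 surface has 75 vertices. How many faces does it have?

χ = 2 − 2·5 = -8, and every face is a triangle so 3F = 2E.
V − E + F = -8 with E = 3F/2 gives 75 − (3/2 − 1)·F = -8, so F = 166 and E = 249.

166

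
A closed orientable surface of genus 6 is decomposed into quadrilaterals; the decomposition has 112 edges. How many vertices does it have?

46

χ = 2 − 2·6 = -10, and every face is a square so 4F = 2E.
F = 2E/4 = 56. Then V = -10 + E − F = -10 + 112 − 56 = 46.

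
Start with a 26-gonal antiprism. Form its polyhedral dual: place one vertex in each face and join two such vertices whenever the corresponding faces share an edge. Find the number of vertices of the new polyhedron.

The base solid has V = 52, E = 104, F = 54.
The dual swaps V and F and preserves E: V′ = F = 54, E′ = E = 104, F′ = V = 52.

54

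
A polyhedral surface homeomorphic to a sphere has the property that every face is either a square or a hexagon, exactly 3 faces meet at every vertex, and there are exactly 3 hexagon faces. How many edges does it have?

21

Let x be the number of squares; then F = 3 + x.
Edge–face incidences: 2E = 6·3 + 4·x = 18 + 4x.
Every vertex has degree 3, so 3V = 2E.
Euler: V − E + F = 2 ⇒ (2E)/3 − E + (3 + x) = 2.
Multiply by 6: 2·(2E) − 3·(2E) + 6·(3 + x) = 12, i.e. 18 + 6x − (18 + 4x) = 12.
Collecting terms: 2x = 12, so x = 6.
Then 2E = 18 + 4·6 = 42, so E = 21, V = 2E/3 = 14, F = 3 + 6 = 9.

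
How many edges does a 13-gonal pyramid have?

26

A pyramid on an n-gon base has one n-gon and n triangles: V = 13 + 1 = 14, E = 2·13 = 26, F = 13 + 1 = 14.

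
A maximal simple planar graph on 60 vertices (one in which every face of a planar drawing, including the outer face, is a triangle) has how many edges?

In a plane triangulation 3F = 2E and V − E + F = 2, so E = 3V − 6 = 3·60 − 6 = 174.

174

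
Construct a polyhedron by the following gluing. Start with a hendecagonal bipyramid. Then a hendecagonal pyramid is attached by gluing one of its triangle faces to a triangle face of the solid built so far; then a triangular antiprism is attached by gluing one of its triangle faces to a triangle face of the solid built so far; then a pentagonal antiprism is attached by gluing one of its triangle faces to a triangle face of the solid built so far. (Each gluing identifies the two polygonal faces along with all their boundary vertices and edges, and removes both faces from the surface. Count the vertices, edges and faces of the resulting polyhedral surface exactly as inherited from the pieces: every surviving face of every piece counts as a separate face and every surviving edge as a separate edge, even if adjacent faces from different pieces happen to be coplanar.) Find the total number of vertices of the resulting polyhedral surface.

A hendecagonal bipyramid: V=13, E=33, F=22.
Attach a hendecagonal pyramid (V=12, E=22, F=12) along a 3-gon: merge 3 vertices and 3 edges, delete both glued faces → V=22, E=52, F=32.
Attach a triangular antiprism (V=6, E=12, F=8) along a 3-gon: merge 3 vertices and 3 edges, delete both glued faces → V=25, E=61, F=38.
Attach a pentagonal antiprism (V=10, E=20, F=12) along a 3-gon: merge 3 vertices and 3 edges, delete both glued faces → V=32, E=78, F=48.
Check: V − E + F = 32 − 78 + 48 = 2.

32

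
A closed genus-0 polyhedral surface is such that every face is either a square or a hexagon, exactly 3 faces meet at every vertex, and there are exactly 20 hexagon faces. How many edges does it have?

Let x be the number of squares; then F = 20 + x.
Edge–face incidences: 2E = 6·20 + 4·x = 120 + 4x.
Every vertex has degree 3, so 3V = 2E.
Euler: V − E + F = 2 ⇒ (2E)/3 − E + (20 + x) = 2.
Multiply by 6: 2·(2E) − 3·(2E) + 6·(20 + x) = 12, i.e. 120 + 6x − (120 + 4x) = 12.
Collecting terms: 2x = 12, so x = 6.
Then 2E = 120 + 4·6 = 144, so E = 72, V = 2E/3 = 48, F = 20 + 6 = 26.

72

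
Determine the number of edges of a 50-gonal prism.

A prism on an n-gon has two n-gon bases and n rectangular sides: V = 2·50 = 100, E = 3·50 = 150, F = 50 + 2 = 52.

150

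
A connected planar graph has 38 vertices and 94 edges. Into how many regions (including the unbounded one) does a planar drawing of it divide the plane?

58

Euler's formula for a connected plane graph: V − E + F = 2, so F = 2 − 38 + 94 = 58.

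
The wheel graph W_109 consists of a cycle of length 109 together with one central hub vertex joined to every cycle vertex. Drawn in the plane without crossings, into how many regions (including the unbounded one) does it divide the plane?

110

W_109 has V = 109 + 1 = 110 vertices and E = 2·109 = 218 edges.
By Euler's formula F = 2 − V + E = 2 − 110 + 218 = 110.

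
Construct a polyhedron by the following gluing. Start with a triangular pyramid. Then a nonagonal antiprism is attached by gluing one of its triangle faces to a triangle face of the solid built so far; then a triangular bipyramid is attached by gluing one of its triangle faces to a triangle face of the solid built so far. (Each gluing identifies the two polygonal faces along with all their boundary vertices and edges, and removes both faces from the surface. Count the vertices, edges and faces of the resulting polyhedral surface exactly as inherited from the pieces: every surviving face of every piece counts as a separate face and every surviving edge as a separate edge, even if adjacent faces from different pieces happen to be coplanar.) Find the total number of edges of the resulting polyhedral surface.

45

A triangular pyramid: V=4, E=6, F=4.
Attach a nonagonal antiprism (V=18, E=36, F=20) along a 3-gon: merge 3 vertices and 3 edges, delete both glued faces → V=19, E=39, F=22.
Attach a triangular bipyramid (V=5, E=9, F=6) along a 3-gon: merge 3 vertices and 3 edges, delete both glued faces → V=21, E=45, F=26.
Check: V − E + F = 21 − 45 + 26 = 2.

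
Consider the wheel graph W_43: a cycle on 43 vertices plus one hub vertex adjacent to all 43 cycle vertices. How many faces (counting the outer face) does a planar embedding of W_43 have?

44

W_43 has V = 43 + 1 = 44 vertices and E = 2·43 = 86 edges.
By Euler's formula F = 2 − V + E = 2 − 44 + 86 = 44.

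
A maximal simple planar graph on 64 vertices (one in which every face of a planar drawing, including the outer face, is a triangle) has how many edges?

186

In a plane triangulation 3F = 2E and V − E + F = 2, so E = 3V − 6 = 3·64 − 6 = 186.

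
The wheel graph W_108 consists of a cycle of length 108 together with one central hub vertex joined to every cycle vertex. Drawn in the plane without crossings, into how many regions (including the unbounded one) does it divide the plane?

109

W_108 has V = 108 + 1 = 109 vertices and E = 2·108 = 216 edges.
By Euler's formula F = 2 − V + E = 2 − 109 + 216 = 109.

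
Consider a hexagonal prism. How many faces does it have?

A prism on an n-gon has two n-gon bases and n rectangular sides: V = 2·6 = 12, E = 3·6 = 18, F = 6 + 2 = 8.

8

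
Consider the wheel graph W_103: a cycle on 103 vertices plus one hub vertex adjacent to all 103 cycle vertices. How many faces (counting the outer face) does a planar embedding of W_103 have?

W_103 has V = 103 + 1 = 104 vertices and E = 2·103 = 206 edges.
By Euler's formula F = 2 − V + E = 2 − 104 + 206 = 104.

104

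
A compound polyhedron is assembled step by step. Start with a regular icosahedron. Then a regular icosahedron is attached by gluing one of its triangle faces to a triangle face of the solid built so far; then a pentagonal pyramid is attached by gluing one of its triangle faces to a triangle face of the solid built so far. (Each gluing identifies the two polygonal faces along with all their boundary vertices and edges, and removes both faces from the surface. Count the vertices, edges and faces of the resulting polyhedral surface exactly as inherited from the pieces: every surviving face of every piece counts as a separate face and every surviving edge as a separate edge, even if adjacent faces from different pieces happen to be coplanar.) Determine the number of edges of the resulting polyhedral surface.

64

A regular icosahedron: V=12, E=30, F=20.
Attach a regular icosahedron (V=12, E=30, F=20) along a 3-gon: merge 3 vertices and 3 edges, delete both glued faces → V=21, E=57, F=38.
Attach a pentagonal pyramid (V=6, E=10, F=6) along a 3-gon: merge 3 vertices and 3 edges, delete both glued faces → V=24, E=64, F=42.
Check: V − E + F = 24 − 64 + 42 = 2.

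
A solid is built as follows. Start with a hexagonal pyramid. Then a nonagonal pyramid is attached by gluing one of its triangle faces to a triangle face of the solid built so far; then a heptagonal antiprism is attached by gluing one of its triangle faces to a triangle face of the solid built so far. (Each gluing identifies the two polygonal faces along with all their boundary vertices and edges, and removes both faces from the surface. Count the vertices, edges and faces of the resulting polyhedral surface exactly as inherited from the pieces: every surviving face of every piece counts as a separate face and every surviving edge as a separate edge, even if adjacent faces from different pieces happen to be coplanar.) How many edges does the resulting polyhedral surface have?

A hexagonal pyramid: V=7, E=12, F=7.
Attach a nonagonal pyramid (V=10, E=18, F=10) along a 3-gon: merge 3 vertices and 3 edges, delete both glued faces → V=14, E=27, F=15.
Attach a heptagonal antiprism (V=14, E=28, F=16) along a 3-gon: merge 3 vertices and 3 edges, delete both glued faces → V=25, E=52, F=29.
Check: V − E + F = 25 − 52 + 29 = 2.

52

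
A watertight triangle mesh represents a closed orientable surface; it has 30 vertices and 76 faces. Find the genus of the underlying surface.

5

Every face is a triangle, so 2E = 3·76 = 228, giving E = 114.
χ = V − E + F = 30 − 114 + 76 = -8.
For a closed orientable surface χ = 2 − 2g, so g = (2 − (-8))/2 = 5.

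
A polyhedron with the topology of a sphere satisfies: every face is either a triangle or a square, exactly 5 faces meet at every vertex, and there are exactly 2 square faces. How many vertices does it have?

Let x be the number of triangles; then F = 2 + x.
Edge–face incidences: 2E = 4·2 + 3·x = 8 + 3x.
Every vertex has degree 5, so 5V = 2E.
Euler: V − E + F = 2 ⇒ (2E)/5 − E + (2 + x) = 2.
Multiply by 10: 2·(2E) − 5·(2E) + 10·(2 + x) = 20, i.e. 20 + 10x − 3·(8 + 3x) = 20.
Collecting terms: x − 4 = 20, so x = 24.
Then 2E = 8 + 3·24 = 80, so E = 40, V = 2E/5 = 16, F = 2 + 24 = 26.

16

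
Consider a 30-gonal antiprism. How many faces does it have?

62

An antiprism on an n-gon has two n-gon caps and 2n triangles: V = 2·30 = 60, E = 4·30 = 120, F = 2·30 + 2 = 62.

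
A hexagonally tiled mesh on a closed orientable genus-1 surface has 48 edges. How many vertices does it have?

χ = 2 − 2·1 = 0, and every face is a hexagon so 6F = 2E.
F = 2E/6 = 16. Then V = 0 + E − F = 0 + 48 − 16 = 32.

32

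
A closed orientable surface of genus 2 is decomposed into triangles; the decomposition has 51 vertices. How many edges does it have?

159

χ = 2 − 2·2 = -2, and every face is a triangle so 3F = 2E.
V − E + F = -2 with E = 3F/2 gives 51 − (3/2 − 1)·F = -2, so F = 106 and E = 159.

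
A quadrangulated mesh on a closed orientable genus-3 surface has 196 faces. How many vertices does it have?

χ = 2 − 2·3 = -4, and every face is a square so 4F = 2E.
E = 4·196/2 = 392. Then V = -4 + E − F = -4 + 392 − 196 = 192.

192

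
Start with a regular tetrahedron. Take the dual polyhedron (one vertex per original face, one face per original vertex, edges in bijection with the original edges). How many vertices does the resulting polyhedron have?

The base solid has V = 4, E = 6, F = 4.
The dual swaps V and F and preserves E: V′ = F = 4, E′ = E = 6, F′ = V = 4.

4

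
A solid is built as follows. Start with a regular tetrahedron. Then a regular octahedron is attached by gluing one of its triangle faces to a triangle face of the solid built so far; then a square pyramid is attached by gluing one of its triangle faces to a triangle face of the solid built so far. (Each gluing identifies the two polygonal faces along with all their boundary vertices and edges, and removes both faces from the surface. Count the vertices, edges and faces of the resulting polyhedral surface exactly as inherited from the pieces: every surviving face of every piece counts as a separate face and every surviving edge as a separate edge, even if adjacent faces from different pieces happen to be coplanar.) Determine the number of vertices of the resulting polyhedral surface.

A regular tetrahedron: V=4, E=6, F=4.
Attach a regular octahedron (V=6, E=12, F=8) along a 3-gon: merge 3 vertices and 3 edges, delete both glued faces → V=7, E=15, F=10.
Attach a square pyramid (V=5, E=8, F=5) along a 3-gon: merge 3 vertices and 3 edges, delete both glued faces → V=9, E=20, F=13.
Check: V − E + F = 9 − 20 + 13 = 2.

9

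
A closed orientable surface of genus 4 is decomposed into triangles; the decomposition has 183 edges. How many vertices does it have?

55

χ = 2 − 2·4 = -6, and every face is a triangle so 3F = 2E.
F = 2E/3 = 122. Then V = -6 + E − F = -6 + 183 − 122 = 55.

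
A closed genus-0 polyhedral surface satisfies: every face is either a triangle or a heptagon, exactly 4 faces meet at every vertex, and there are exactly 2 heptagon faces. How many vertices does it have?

Let x be the number of triangles; then F = 2 + x.
Edge–face incidences: 2E = 7·2 + 3·x = 14 + 3x.
Every vertex has degree 4, so 4V = 2E.
Euler: V − E + F = 2 ⇒ (2E)/4 − E + (2 + x) = 2.
Multiply by 8: 2·(2E) − 4·(2E) + 8·(2 + x) = 16, i.e. 16 + 8x − 2·(14 + 3x) = 16.
Collecting terms: 2x − 12 = 16, so 2x = 28, so x = 14.
Then 2E = 14 + 3·14 = 56, so E = 28, V = 2E/4 = 14, F = 2 + 14 = 16.

14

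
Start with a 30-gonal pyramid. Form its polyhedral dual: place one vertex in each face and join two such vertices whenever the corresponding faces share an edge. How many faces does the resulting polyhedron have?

The base solid has V = 31, E = 60, F = 31.
The dual swaps V and F and preserves E: V′ = F = 31, E′ = E = 60, F′ = V = 31.

31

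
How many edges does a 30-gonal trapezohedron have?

The n-trapezohedron (dual of the n-antiprism) has V = 2·30 + 2 = 62, E = 4·30 = 120, F = 2·30 = 60.

120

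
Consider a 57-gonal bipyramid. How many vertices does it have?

A bipyramid over an n-gon has 2n triangular faces and n + 2 vertices: V = 57 + 2 = 59, E = 3·57 = 171, F = 2·57 = 114.
Check: V − E + F = 59 − 171 + 114 = 2.

59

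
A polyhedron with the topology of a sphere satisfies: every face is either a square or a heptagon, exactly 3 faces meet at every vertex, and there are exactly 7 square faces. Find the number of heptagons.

Let x be the number of heptagons; then F = 7 + x.
Edge–face incidences: 2E = 4·7 + 7·x = 28 + 7x.
Every vertex has degree 3, so 3V = 2E.
Euler: V − E + F = 2 ⇒ (2E)/3 − E + (7 + x) = 2.
Multiply by 6: 2·(2E) − 3·(2E) + 6·(7 + x) = 12, i.e. 42 + 6x − (28 + 7x) = 12.
Collecting terms: −x + 14 = 12, so −x = −2, so x = 2.
Then 2E = 28 + 7·2 = 42, so E = 21, V = 2E/3 = 14, F = 7 + 2 = 9.

2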